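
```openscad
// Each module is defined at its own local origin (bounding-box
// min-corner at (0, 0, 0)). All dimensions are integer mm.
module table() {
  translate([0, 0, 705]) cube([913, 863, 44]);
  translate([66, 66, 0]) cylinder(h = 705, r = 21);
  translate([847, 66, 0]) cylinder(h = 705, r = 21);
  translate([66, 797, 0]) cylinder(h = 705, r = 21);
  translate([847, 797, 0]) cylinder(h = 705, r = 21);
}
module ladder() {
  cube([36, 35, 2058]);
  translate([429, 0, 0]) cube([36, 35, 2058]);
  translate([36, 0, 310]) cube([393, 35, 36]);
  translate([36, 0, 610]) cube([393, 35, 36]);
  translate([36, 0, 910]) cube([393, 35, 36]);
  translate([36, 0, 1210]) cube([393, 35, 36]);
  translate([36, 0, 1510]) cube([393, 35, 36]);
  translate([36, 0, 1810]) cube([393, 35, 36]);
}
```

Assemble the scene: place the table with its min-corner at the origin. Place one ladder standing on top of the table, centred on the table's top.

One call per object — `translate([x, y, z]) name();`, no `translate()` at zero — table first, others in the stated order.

table();
translate([224, 414, 749]) ladder();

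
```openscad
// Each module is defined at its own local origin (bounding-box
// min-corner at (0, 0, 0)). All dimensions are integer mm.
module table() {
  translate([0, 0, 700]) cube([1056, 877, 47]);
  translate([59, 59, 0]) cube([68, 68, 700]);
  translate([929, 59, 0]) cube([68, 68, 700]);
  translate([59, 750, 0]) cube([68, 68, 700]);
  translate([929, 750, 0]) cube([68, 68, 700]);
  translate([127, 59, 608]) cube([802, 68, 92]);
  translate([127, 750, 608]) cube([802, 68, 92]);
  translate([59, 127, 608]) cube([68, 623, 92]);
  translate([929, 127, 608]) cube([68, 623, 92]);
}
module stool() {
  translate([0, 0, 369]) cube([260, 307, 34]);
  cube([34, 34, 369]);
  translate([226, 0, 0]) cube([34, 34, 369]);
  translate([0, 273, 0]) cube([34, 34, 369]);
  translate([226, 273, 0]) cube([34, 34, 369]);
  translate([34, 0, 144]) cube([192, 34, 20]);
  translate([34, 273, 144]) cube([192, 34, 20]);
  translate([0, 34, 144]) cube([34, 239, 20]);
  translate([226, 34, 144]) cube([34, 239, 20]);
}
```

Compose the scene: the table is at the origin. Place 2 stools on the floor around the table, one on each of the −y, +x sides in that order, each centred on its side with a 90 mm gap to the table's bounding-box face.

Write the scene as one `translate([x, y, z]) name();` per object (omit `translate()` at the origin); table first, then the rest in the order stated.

table();
translate([398, -397, 0]) stool();
translate([1146, 285, 0]) stool();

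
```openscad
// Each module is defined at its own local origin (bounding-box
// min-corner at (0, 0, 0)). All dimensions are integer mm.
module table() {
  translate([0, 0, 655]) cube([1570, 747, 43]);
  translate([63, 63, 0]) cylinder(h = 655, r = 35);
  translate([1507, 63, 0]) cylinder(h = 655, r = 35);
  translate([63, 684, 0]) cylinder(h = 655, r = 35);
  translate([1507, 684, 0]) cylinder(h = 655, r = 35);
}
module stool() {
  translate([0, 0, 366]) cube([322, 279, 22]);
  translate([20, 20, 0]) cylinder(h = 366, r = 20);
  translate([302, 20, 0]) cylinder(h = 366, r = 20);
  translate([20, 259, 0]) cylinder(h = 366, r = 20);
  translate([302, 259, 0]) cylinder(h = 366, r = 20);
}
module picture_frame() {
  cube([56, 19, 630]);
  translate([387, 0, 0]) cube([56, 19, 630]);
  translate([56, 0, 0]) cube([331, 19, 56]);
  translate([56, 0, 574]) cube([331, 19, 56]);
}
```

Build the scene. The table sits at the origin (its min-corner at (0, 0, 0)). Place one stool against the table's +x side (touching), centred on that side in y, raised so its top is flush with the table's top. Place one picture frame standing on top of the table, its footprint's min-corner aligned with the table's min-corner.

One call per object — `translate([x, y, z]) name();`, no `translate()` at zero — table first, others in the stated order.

table();
translate([1570, 234, 310]) stool();
translate([0, 0, 698]) picture_frame();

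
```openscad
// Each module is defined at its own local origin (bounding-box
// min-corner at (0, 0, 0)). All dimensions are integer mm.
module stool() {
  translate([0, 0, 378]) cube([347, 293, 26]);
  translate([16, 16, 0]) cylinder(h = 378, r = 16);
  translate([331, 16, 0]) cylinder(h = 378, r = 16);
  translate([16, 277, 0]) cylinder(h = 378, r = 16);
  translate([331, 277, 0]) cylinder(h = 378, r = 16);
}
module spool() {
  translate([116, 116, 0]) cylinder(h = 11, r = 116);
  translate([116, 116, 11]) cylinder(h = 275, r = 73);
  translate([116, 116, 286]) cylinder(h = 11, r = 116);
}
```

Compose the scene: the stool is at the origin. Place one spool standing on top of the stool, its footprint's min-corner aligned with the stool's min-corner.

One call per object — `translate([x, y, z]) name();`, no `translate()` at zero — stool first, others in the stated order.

stool();
translate([0, 0, 404]) spool();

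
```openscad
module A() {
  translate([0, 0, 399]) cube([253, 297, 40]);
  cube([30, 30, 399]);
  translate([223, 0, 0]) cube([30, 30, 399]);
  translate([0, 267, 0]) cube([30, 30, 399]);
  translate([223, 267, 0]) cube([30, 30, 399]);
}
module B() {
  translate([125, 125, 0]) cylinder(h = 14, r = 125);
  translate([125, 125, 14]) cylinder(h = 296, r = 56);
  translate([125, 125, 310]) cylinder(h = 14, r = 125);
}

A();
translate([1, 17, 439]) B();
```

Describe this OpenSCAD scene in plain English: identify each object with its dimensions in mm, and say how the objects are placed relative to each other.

A is a simple wooden stool: a rectangular seat 253 mm (x) by 297 mm (y), 40 mm thick, top face at z = 439 mm, on four square legs, each 30×30 mm in cross-section. The legs rest on z = 0, each flush with a corner of the seat.

B is a spool: two coaxial disc flanges of radius 125 mm and thickness 14 mm, joined by a core cylinder of radius 56 mm and height 296 mm. The lower flange rests on z = 0 and the three cylinders share a vertical axis.

The spool is on top of the stool.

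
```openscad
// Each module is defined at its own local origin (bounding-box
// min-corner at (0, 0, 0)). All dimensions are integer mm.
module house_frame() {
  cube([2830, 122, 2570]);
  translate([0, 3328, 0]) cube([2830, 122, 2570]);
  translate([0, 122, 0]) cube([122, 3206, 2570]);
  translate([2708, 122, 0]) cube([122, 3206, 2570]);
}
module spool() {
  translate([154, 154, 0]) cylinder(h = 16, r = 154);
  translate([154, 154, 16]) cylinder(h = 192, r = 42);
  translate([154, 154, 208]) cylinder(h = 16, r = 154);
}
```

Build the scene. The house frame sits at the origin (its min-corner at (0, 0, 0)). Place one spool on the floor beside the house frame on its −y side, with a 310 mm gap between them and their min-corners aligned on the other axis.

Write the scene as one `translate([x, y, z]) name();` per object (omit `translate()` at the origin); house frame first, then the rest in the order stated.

house_frame();
translate([0, -618, 0]) spool();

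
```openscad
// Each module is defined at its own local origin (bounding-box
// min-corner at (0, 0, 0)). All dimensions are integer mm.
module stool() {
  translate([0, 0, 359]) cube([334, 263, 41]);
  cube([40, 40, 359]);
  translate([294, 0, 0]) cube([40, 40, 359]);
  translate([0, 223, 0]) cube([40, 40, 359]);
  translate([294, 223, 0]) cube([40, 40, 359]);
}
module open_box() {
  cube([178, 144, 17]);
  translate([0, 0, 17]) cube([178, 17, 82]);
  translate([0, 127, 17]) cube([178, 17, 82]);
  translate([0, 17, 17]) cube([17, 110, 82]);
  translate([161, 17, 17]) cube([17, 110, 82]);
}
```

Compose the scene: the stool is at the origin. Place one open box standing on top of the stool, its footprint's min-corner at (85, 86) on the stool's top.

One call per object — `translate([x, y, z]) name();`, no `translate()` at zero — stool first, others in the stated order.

stool();
translate([85, 86, 400]) open_box();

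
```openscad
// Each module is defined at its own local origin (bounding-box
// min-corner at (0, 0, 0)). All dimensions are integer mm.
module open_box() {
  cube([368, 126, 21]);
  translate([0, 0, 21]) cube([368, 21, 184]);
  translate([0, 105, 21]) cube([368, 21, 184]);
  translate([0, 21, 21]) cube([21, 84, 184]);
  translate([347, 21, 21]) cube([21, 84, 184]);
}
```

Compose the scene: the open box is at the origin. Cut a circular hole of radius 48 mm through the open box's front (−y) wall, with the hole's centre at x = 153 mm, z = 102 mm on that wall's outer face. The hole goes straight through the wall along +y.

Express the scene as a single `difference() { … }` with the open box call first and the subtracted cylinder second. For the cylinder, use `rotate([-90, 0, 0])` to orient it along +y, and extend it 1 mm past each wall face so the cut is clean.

difference() {
  open_box();
  translate([153, -1, 102]) rotate([-90, 0, 0]) cylinder(h = 23, r = 48);
}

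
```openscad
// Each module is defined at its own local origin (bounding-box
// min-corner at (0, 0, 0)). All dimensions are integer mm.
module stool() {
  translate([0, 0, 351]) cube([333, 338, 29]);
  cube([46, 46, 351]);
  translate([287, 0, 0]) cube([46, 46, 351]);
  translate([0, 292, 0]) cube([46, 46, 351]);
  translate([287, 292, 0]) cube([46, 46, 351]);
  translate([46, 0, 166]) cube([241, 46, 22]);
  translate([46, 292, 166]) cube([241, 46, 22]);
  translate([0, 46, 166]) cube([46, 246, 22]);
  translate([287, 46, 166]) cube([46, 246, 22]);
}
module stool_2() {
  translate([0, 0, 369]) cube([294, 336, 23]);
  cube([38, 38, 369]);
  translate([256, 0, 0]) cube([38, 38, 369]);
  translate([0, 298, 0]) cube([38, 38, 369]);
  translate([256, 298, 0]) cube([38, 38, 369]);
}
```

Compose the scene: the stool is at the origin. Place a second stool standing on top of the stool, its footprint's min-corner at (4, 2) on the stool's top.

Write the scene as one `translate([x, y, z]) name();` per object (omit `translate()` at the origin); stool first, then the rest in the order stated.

stool();
translate([4, 2, 380]) stool_2();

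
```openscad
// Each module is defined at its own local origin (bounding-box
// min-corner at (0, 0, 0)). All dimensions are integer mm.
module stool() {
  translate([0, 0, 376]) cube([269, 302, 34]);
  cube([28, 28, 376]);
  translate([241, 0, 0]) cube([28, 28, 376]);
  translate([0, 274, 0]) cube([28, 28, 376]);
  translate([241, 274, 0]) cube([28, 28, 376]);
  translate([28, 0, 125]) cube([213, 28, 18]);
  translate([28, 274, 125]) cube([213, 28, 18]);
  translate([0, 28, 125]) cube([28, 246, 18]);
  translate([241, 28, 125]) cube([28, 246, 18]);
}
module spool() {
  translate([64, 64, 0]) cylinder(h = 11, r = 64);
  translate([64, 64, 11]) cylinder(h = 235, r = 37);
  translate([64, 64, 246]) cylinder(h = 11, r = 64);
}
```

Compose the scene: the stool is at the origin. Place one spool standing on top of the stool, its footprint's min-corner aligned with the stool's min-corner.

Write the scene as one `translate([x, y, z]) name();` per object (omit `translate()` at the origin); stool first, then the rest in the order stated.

stool();
translate([0, 0, 410]) spool();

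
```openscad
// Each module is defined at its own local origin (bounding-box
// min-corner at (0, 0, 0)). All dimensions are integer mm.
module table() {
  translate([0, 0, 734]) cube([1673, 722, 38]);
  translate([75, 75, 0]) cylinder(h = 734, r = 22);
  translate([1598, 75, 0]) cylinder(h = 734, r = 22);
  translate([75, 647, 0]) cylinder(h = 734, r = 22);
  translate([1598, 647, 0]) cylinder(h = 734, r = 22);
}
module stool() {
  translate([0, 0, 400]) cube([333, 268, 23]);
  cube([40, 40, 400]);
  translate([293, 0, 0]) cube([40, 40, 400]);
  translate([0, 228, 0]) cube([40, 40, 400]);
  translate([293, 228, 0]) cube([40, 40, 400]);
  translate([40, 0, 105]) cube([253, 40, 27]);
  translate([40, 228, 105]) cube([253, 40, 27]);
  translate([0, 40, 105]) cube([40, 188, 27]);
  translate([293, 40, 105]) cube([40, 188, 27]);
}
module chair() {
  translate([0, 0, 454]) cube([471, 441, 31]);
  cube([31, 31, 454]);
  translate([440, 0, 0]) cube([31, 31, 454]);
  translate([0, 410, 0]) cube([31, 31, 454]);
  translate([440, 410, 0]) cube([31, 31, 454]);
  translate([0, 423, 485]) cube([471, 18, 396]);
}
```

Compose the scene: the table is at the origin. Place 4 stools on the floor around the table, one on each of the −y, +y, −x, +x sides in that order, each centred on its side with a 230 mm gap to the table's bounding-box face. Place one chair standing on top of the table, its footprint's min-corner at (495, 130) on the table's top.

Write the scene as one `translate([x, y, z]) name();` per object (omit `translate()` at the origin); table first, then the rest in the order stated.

table();
translate([670, -498, 0]) stool();
translate([670, 952, 0]) stool();
translate([-563, 227, 0]) stool();
translate([1903, 227, 0]) stool();
translate([495, 130, 772]) chair();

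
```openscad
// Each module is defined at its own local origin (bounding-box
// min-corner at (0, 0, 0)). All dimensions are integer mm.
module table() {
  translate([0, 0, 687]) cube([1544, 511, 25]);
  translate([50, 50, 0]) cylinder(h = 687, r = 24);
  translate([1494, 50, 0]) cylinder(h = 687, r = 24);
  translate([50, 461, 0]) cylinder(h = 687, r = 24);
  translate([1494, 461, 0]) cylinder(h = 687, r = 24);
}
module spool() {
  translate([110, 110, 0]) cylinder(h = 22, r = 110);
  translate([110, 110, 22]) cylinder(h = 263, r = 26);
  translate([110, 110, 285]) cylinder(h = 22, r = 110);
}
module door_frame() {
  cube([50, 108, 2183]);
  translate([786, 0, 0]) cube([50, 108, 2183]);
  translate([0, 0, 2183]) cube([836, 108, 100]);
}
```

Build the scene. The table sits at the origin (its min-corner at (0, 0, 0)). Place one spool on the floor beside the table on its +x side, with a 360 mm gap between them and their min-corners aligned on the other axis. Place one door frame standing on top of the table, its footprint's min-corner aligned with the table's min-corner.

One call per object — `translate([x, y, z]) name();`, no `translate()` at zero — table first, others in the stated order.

table();
translate([1904, 0, 0]) spool();
translate([0, 0, 712]) door_frame();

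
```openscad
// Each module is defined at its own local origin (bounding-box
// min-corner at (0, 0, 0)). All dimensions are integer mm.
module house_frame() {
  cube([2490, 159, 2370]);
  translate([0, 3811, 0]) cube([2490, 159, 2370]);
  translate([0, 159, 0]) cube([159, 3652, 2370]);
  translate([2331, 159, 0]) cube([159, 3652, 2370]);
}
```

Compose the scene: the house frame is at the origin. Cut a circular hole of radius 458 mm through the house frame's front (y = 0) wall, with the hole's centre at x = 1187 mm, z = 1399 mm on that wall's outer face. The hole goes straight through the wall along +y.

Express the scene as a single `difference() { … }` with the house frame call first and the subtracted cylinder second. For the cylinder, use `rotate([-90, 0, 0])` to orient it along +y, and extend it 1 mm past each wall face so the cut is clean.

difference() {
  house_frame();
  translate([1187, -1, 1399]) rotate([-90, 0, 0]) cylinder(h = 161, r = 458);
}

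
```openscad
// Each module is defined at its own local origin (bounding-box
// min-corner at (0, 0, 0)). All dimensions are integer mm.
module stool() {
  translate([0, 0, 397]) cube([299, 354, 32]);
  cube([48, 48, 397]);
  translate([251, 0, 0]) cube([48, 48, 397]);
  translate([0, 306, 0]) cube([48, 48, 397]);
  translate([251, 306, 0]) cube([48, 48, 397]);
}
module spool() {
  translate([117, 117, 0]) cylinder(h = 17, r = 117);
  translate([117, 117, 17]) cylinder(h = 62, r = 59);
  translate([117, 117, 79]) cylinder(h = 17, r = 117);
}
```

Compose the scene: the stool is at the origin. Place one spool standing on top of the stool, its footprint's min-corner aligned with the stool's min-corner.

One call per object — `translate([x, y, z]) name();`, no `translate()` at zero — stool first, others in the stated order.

stool();
translate([0, 0, 429]) spool();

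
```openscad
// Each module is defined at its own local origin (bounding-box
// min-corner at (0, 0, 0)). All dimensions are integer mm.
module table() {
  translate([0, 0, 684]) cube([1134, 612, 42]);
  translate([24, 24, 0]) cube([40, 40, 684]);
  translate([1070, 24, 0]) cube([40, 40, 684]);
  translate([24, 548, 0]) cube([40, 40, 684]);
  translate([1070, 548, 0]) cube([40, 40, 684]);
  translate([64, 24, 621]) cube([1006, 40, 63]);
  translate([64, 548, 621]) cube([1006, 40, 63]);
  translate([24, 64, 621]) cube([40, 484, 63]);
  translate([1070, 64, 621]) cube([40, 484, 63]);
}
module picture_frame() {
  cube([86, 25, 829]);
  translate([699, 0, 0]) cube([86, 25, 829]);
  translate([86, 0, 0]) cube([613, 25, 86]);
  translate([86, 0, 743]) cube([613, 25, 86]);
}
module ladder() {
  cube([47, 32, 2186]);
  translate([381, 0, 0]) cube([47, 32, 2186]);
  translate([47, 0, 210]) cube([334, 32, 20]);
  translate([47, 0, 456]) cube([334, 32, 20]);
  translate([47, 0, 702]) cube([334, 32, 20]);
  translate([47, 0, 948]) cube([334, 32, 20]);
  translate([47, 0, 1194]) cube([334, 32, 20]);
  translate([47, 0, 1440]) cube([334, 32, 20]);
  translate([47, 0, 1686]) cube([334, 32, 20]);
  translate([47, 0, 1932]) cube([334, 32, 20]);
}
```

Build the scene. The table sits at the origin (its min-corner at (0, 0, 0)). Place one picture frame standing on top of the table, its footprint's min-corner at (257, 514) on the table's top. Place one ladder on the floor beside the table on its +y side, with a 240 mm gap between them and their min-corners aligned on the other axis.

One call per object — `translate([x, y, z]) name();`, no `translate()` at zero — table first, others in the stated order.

table();
translate([257, 514, 726]) picture_frame();
translate([0, 852, 0]) ladder();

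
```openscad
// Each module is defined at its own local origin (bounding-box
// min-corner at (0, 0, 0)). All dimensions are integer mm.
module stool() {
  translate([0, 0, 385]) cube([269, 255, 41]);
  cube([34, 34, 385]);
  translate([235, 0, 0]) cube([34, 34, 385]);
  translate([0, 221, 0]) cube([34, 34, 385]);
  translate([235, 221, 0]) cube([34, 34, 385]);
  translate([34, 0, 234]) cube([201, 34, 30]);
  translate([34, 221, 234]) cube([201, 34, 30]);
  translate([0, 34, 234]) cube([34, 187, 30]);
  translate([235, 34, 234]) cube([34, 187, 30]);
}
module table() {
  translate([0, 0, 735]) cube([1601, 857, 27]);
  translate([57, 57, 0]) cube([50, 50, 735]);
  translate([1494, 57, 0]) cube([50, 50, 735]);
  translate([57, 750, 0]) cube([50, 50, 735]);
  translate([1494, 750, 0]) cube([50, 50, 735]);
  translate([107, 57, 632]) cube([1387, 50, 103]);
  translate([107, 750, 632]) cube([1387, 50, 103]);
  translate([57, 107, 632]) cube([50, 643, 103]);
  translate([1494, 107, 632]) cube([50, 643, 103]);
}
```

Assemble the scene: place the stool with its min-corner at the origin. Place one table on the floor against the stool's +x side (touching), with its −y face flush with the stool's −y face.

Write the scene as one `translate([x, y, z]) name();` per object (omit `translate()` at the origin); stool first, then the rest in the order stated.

stool();
translate([269, 0, 0]) table();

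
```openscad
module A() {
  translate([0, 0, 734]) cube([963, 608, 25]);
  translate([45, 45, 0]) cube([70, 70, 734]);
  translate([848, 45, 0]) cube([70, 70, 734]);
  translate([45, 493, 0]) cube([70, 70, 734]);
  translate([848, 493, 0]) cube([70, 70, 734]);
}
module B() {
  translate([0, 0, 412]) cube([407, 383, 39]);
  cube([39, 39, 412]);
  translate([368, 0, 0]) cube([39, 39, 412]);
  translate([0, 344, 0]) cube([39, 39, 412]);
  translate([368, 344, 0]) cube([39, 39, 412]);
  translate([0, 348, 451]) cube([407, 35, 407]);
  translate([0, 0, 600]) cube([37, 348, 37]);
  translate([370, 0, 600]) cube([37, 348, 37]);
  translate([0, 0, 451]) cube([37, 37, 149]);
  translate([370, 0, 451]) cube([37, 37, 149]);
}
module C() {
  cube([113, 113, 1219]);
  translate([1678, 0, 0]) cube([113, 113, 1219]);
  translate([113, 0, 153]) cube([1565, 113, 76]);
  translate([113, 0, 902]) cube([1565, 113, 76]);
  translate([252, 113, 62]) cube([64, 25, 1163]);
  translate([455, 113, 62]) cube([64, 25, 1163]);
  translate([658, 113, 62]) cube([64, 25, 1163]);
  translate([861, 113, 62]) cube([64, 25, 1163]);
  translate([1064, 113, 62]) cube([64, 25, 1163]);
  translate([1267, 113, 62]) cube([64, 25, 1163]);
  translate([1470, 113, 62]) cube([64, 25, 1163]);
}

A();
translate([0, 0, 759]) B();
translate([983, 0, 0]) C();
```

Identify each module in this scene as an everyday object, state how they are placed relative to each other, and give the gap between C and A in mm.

The fence section's nearest face is 20 mm from the table's +x face.

A is a table. B is a chair. C is a fence section. The chair is on top of the table. The fence section is on the floor beside the table on its +x side. The gap between the fence section and the table is 20 mm.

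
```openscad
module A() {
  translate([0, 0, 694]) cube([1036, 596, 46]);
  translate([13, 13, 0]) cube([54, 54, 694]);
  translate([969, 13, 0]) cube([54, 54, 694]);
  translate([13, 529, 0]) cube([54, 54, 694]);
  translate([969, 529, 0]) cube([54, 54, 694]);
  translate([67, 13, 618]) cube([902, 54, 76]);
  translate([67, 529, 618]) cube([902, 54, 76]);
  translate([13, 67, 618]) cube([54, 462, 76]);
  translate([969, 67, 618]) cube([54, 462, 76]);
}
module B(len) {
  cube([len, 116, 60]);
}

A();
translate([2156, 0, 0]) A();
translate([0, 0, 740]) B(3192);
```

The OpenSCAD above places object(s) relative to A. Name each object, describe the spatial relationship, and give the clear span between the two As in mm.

Second table starts at x = 2156; first ends at x = 1036; clear span = 2156 − 1036 = 1120 mm.

A is a table. B is a beam. A beam spans the tops of two tables. The clear span between the two tables is 1120 mm.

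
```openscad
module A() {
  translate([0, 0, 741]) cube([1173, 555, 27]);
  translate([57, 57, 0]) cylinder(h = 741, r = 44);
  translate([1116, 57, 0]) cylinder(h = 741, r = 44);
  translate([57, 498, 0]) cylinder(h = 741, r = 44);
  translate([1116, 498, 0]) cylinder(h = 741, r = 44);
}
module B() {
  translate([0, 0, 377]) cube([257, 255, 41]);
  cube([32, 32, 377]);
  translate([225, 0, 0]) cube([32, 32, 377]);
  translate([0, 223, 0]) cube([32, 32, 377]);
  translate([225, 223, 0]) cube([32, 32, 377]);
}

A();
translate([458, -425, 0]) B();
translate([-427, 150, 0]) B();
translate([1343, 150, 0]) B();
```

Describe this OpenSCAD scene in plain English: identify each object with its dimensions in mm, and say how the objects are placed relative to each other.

A is a table with a 1173×555 mm rectangular top, 27 mm thick, top surface at z = 768 mm, supported by four round legs of 88 mm diameter, each leg's bounding box inset 13 mm from the nearest pair of top edges, running from the floor.

B is a four-legged stool. The seat is a 257×255×41 mm slab whose top surface is at z = 418 mm; four square legs, each 32×32 mm in cross-section, run from the floor (z = 0) to the underside of the seat, each flush with a corner of the seat.

Three stools sit around the table at the −y, −x, +x sides.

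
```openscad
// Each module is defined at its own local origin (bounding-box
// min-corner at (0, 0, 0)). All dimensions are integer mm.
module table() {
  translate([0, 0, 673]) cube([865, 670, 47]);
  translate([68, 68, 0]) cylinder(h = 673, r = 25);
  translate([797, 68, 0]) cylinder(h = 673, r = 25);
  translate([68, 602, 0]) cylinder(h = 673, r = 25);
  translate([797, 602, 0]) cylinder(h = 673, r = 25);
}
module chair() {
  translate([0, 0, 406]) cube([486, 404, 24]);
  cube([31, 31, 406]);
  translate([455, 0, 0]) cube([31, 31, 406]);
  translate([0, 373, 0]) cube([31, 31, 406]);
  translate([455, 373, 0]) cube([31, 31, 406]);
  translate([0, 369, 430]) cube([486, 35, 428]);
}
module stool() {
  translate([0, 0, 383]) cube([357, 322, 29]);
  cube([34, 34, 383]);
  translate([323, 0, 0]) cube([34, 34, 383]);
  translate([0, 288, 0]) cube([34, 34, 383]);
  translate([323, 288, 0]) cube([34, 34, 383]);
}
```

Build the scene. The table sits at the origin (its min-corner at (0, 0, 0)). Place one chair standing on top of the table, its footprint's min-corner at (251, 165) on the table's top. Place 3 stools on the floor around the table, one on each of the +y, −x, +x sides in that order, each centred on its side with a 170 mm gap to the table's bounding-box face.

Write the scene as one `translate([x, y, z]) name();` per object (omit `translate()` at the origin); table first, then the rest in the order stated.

table();
translate([251, 165, 720]) chair();
translate([254, 840, 0]) stool();
translate([-527, 174, 0]) stool();
translate([1035, 174, 0]) stool();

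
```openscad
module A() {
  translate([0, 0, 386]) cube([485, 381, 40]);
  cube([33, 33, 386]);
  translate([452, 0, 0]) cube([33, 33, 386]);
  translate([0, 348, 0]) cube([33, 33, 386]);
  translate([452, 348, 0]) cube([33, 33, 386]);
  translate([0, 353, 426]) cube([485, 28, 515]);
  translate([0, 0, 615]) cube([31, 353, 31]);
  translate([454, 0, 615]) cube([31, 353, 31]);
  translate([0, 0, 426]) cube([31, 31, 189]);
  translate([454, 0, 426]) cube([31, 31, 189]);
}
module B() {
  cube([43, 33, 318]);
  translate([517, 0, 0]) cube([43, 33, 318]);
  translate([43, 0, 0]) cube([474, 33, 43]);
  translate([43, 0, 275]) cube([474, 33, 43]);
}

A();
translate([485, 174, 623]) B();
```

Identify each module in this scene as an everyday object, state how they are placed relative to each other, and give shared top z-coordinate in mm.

A is a chair. B is a picture frame. The picture frame is beside the chair with their tops flush at z = 941. The shared top z-coordinate is 941 mm.

Both tops at z = 941 mm.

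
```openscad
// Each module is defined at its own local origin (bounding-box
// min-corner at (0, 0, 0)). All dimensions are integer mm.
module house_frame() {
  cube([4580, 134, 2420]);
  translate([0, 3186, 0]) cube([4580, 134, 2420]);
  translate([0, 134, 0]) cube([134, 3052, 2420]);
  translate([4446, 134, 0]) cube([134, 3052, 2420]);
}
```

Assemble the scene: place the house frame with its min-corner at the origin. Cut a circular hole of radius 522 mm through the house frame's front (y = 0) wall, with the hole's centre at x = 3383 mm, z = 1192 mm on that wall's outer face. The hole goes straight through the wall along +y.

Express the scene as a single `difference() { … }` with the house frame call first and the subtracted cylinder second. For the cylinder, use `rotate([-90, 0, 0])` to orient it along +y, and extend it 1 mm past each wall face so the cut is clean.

difference() {
  house_frame();
  translate([3383, -1, 1192]) rotate([-90, 0, 0]) cylinder(h = 136, r = 522);
}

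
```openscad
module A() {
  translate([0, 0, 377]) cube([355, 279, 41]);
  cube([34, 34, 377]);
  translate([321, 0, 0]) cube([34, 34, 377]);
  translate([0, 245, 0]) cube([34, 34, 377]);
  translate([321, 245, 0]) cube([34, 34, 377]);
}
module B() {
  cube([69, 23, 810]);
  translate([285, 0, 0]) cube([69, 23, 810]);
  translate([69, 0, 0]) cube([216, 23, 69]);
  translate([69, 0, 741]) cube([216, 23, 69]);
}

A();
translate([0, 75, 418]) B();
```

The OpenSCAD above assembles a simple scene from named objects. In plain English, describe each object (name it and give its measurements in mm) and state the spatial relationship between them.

A is a four-legged stool. The seat is a 355×279×41 mm slab whose top surface is at z = 418 mm; four square legs, each 34×34 mm in cross-section, run from the floor (z = 0) to the underside of the seat, each flush with a corner of the seat.

B is a picture frame with a 216×672 mm rectangular opening (x by z) and a uniform 69 mm border on every side. Frame depth is 23 mm along y. It is built from two vertical stiles running the full outside height and two horizontal rails spanning the gap between the stiles.

The picture frame is on top of the stool.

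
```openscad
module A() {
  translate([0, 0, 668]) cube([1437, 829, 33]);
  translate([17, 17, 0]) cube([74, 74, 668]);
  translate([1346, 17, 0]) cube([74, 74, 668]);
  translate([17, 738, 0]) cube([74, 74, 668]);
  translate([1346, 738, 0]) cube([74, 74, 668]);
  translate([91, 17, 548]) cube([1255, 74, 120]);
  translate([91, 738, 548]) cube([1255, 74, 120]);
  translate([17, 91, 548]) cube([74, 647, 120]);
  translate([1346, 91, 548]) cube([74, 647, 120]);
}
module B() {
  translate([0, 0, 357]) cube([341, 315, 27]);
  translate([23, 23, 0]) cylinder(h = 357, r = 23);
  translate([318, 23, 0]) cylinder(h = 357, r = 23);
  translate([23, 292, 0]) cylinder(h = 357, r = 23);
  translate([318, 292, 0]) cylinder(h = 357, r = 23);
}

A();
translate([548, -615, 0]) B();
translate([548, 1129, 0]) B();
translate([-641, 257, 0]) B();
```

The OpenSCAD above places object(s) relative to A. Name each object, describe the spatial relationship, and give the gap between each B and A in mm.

A is a table. B is a stool. Three stools sit around the table at the −y, +y, −x sides. The gap between each stool and the table is 300 mm.

Each stool's nearest face is 300 mm from the table's bounding box.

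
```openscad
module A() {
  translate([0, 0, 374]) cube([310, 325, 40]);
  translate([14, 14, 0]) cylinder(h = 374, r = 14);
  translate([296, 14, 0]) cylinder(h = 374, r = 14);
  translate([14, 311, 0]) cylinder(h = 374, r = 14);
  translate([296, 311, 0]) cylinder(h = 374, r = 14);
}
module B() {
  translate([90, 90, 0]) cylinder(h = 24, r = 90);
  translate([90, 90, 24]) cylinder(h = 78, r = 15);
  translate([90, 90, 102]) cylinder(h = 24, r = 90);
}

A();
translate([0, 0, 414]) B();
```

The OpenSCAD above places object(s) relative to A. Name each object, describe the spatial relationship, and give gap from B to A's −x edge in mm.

A is a stool. B is a spool. The spool is on top of the stool. The gap from the spool to the stool's −x edge is 0 mm.

The spool's min-x is at 0; the stool's min-x is 0; gap = 0 mm.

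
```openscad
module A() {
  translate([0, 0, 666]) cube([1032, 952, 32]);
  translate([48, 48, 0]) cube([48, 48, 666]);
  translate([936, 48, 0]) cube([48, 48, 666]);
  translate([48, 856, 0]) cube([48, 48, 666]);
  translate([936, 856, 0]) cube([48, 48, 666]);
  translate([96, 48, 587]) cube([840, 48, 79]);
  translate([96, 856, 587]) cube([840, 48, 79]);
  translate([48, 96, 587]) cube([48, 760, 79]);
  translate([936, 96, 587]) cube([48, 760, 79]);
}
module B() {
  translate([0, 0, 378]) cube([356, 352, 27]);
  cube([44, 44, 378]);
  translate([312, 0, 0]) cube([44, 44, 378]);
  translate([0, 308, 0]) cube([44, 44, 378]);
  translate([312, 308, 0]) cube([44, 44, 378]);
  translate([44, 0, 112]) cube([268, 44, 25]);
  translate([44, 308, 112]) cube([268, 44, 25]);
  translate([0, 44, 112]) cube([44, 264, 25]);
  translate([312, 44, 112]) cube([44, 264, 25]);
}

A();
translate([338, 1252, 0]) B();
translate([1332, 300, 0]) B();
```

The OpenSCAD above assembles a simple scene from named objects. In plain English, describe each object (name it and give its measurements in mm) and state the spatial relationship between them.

A is a rectangular dining table. The top is 1032×952×32 mm with its upper surface at z = 698 mm. It stands on four 48×48 mm square legs, each inset 48 mm from the nearest pair of top edges, running from the floor to the underside of the top. Four apron rails, 48 mm thick and 79 mm tall, run between adjacent legs with their top edges flush with the underside of the top and their outer faces flush with the legs' outer faces.

B is a simple wooden stool: a rectangular seat 356 mm (x) by 352 mm (y), 27 mm thick, top face at z = 405 mm, on four square legs, each 44×44 mm in cross-section. The legs rest on z = 0, each flush with a corner of the seat. Four stretchers, 44 mm wide and 25 mm tall, connect adjacent legs with their undersides at z = 112 mm, each running between the inner faces of the legs it joins and aligned with the legs' outer faces on the other axis.

Two stools sit around the table at the +y, +x sides.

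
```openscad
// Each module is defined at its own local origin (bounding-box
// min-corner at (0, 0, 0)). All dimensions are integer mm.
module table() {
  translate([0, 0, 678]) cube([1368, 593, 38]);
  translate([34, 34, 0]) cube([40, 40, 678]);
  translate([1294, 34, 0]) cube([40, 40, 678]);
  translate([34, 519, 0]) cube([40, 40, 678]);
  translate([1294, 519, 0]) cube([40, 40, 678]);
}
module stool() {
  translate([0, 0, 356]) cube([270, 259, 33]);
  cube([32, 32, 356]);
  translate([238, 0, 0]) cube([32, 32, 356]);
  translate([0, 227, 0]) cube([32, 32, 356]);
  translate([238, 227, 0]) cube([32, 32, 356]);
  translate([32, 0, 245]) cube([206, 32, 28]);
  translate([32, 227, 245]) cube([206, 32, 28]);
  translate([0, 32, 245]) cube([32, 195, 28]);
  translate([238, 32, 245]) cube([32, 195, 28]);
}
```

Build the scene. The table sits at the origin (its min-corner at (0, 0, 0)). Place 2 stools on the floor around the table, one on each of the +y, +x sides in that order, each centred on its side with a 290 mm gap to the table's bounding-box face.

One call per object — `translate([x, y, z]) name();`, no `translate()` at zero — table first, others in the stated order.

table();
translate([549, 883, 0]) stool();
translate([1658, 167, 0]) stool();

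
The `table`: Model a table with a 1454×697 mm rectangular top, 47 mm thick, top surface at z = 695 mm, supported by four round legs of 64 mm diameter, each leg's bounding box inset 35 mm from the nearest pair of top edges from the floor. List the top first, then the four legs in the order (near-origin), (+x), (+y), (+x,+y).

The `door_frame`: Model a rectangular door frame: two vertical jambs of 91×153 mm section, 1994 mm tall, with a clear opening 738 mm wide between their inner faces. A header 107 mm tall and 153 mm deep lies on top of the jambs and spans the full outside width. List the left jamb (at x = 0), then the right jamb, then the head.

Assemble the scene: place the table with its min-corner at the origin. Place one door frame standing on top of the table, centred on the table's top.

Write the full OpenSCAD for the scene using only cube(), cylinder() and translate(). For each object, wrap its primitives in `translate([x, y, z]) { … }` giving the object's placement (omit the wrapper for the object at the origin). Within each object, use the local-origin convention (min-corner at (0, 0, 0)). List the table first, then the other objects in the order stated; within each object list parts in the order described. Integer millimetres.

translate([0, 0, 648]) cube([1454, 697, 47]);
translate([67, 67, 0]) cylinder(h = 648, r = 32);
translate([1387, 67, 0]) cylinder(h = 648, r = 32);
translate([67, 630, 0]) cylinder(h = 648, r = 32);
translate([1387, 630, 0]) cylinder(h = 648, r = 32);
translate([267, 272, 695]) {
  cube([91, 153, 1994]);
  translate([829, 0, 0]) cube([91, 153, 1994]);
  translate([0, 0, 1994]) cube([920, 153, 107]);
}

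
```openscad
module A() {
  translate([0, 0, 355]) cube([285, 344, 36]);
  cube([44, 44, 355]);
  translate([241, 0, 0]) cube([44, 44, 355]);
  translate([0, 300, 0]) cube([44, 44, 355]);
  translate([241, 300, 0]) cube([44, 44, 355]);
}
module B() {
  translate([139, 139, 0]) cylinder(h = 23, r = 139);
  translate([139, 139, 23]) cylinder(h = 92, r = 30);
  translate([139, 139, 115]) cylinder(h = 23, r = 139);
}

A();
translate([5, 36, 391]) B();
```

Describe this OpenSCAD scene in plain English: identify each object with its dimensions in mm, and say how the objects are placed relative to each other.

A is a four-legged stool. The seat is 285×344 mm, 36 mm thick, top at z = 391 mm. It stands on four square legs, each 44×44 mm in cross-section, from z = 0 to the seat underside, each flush with a corner of the seat.

B is a spool: two coaxial disc flanges of radius 139 mm and thickness 23 mm, joined by a core cylinder of radius 30 mm and height 92 mm. The lower flange rests on z = 0 and the three cylinders share a vertical axis.

The spool is on top of the stool.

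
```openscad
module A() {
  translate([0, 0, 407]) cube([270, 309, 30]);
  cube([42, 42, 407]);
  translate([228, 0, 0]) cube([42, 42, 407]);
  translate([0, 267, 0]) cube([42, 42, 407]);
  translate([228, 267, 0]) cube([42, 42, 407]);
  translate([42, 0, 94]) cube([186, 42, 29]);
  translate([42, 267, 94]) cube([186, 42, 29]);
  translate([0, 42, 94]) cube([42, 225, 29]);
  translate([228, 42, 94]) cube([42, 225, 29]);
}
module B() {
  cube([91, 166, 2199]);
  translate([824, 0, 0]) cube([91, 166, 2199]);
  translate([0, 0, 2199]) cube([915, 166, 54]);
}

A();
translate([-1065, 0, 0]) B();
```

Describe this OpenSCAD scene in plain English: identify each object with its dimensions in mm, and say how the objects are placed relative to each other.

A is a four-legged stool. The seat is a 270×309×30 mm slab whose top surface is at z = 437 mm; four square legs, each 42×42 mm in cross-section, run from the floor (z = 0) to the underside of the seat, each flush with a corner of the seat. Four stretchers, 42 mm wide and 29 mm tall, connect adjacent legs with their undersides at z = 94 mm, each running between the inner faces of the legs it joins and aligned with the legs' outer faces on the other axis.

B is a rectangular door frame: two vertical jambs of 91×166 mm section, 2199 mm tall, with a clear opening 733 mm wide between their inner faces. A header 54 mm tall and 166 mm deep lies on top of the jambs and spans the full outside width.

The door frame is on the floor beside the stool on its −x side.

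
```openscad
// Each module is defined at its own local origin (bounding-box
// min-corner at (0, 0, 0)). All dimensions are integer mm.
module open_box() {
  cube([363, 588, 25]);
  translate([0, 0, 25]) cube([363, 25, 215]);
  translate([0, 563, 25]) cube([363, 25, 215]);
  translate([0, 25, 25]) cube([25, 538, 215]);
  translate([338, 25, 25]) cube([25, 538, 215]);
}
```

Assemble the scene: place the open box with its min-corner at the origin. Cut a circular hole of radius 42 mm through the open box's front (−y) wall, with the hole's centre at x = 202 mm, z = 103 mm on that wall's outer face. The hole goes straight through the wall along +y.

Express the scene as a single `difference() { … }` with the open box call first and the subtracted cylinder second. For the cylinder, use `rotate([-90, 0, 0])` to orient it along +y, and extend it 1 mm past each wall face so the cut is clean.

difference() {
  open_box();
  translate([202, -1, 103]) rotate([-90, 0, 0]) cylinder(h = 27, r = 42);
}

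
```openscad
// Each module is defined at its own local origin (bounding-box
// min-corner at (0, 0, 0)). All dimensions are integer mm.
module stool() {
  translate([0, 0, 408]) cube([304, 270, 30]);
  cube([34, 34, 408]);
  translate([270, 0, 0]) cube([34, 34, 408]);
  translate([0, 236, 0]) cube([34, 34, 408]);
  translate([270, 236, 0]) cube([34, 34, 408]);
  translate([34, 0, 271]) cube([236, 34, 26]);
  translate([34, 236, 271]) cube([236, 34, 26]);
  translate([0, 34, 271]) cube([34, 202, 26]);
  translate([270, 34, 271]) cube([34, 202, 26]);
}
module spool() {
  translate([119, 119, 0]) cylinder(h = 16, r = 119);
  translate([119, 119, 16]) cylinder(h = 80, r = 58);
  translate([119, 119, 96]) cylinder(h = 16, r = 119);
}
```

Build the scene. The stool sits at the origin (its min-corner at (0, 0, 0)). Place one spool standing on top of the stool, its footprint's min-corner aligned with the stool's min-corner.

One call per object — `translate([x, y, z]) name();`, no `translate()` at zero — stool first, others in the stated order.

stool();
translate([0, 0, 438]) spool();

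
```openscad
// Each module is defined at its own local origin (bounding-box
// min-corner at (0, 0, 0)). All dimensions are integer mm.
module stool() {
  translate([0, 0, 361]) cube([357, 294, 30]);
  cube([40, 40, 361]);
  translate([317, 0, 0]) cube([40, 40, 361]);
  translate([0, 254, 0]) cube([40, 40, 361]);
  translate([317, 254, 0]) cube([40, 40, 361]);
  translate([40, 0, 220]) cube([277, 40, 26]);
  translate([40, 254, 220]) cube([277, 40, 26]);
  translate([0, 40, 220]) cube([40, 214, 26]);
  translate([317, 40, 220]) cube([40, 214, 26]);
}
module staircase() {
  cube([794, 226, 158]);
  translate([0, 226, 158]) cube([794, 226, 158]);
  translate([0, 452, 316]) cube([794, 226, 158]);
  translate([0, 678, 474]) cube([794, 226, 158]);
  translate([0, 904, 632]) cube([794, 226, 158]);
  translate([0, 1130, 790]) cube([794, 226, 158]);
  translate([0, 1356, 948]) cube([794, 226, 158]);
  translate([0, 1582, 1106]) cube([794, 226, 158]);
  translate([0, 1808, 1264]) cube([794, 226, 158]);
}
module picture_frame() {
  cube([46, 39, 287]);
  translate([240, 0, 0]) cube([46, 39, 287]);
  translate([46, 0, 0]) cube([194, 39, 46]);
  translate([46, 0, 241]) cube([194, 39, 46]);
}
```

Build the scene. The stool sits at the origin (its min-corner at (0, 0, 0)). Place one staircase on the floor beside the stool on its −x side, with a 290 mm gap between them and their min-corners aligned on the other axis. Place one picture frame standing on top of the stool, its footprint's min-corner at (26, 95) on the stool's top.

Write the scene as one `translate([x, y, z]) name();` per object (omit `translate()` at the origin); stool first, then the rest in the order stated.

stool();
translate([-1084, 0, 0]) staircase();
translate([26, 95, 391]) picture_frame();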